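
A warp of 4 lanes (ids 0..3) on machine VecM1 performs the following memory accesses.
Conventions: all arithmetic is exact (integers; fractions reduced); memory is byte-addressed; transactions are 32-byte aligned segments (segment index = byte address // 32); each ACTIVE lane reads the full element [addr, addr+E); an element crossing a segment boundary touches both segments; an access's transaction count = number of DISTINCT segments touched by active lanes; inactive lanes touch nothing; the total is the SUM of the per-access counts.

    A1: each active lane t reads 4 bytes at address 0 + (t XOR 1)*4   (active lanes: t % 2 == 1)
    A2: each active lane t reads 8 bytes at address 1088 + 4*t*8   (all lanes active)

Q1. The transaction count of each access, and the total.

A1: 1 transaction
A2: 4 transactions

Answer: 1,4; total 5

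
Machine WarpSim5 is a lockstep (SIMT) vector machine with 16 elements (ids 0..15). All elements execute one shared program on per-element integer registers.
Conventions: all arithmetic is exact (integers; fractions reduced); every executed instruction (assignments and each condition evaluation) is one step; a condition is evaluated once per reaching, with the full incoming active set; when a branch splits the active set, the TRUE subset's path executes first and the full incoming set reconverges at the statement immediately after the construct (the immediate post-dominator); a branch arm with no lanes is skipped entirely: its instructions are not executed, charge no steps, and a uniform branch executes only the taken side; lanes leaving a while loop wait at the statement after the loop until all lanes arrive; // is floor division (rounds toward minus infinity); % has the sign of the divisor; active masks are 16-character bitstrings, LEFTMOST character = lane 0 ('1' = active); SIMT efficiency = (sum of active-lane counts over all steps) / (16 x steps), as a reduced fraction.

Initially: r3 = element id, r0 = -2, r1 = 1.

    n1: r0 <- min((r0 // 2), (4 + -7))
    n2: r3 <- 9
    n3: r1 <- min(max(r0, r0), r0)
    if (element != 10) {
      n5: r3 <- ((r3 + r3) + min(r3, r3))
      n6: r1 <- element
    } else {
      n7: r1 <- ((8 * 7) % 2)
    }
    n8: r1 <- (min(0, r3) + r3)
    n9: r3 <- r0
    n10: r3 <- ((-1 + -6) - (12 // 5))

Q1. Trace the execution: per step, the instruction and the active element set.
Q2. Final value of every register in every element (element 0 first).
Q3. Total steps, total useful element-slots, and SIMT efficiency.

step 0: r0 <- min((r0 // 2), (4 + -7)) 1111111111111111
step 1: r3 <- 9                      1111111111111111
step 2: r1 <- min(max(r0, r0), r0)   1111111111111111
step 3: eval (element != 10)         1111111111111111
step 4: r3 <- ((r3 + r3) + min(r3, r3)) 1111111111011111
step 5: r1 <- element                1111111111011111
step 6: r1 <- ((8 * 7) % 2)          0000000000100000
step 7: r1 <- (min(0, r3) + r3)      1111111111111111
step 8: r3 <- r0                     1111111111111111
step 9: r3 <- ((-1 + -6) - (12 // 5)) 1111111111111111

Answer: 10 steps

r3: -9,-9,-9,-9,-9,-9,-9,-9,-9,-9,-9,-9,-9,-9,-9,-9
r0: -3,-3,-3,-3,-3,-3,-3,-3,-3,-3,-3,-3,-3,-3,-3,-3
r1: 27,27,27,27,27,27,27,27,27,27,9,27,27,27,27,27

steps = 10; useful = 143; efficiency = 143/160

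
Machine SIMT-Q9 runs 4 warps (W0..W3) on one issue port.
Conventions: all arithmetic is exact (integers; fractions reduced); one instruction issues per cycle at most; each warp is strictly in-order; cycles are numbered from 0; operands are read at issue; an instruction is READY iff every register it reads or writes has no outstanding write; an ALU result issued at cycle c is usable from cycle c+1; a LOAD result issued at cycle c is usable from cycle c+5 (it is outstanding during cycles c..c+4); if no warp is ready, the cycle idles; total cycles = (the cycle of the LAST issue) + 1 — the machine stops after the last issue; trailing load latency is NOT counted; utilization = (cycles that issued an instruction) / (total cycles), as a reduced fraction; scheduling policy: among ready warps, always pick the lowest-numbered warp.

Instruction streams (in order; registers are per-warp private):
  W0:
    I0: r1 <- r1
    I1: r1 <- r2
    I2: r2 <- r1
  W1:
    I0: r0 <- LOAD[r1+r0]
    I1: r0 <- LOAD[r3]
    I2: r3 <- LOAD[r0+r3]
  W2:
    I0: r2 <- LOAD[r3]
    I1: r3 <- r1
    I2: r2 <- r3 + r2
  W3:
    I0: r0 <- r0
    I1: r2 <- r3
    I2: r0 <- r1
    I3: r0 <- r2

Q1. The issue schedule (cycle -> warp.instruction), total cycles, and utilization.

cycle 0: W0.I0
cycle 1: W0.I1
cycle 2: W0.I2
cycle 3: W1.I0
cycle 4: W2.I0
cycle 5: W2.I1
cycle 6: W3.I0
cycle 7: W3.I1
cycle 8: W1.I1
cycle 9: W2.I2
cycle 10: W3.I2
cycle 11: W3.I3
cycle 12: idle
cycle 13: W1.I2

Answer: 14 cycles, utilization 13/14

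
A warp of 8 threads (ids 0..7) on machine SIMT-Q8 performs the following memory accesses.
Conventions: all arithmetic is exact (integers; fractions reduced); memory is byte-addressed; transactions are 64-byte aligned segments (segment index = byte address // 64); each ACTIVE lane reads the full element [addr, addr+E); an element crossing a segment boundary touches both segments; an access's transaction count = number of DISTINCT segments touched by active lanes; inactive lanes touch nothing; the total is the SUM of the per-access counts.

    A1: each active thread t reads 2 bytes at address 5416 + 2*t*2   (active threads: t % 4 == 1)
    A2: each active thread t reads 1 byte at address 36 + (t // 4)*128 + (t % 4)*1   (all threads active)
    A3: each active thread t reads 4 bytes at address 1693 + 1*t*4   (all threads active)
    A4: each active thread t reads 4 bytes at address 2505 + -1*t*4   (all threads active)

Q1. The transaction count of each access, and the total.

A1: 1 transaction
A2: 2 transactions
A3: 1 transaction
A4: 2 transactions

Answer: 1,2,1,2; total 6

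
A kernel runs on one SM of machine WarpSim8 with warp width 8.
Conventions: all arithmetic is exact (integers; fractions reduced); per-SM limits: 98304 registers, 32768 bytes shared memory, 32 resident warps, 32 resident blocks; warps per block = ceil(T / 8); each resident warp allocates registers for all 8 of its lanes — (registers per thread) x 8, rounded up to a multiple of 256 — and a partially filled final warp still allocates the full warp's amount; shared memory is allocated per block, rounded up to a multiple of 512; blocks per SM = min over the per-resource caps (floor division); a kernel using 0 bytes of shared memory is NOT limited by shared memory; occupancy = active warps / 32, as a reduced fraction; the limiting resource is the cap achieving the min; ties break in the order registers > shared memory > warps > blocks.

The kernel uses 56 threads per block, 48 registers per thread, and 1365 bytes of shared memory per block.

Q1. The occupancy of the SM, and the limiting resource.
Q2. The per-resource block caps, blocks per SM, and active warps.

Answer: occupancy 7/8, limited by warps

registers: 27 blocks
shared memory: 21 blocks
warps: 4 blocks
blocks: 32 blocks

Answer: 4 blocks, 28 active warps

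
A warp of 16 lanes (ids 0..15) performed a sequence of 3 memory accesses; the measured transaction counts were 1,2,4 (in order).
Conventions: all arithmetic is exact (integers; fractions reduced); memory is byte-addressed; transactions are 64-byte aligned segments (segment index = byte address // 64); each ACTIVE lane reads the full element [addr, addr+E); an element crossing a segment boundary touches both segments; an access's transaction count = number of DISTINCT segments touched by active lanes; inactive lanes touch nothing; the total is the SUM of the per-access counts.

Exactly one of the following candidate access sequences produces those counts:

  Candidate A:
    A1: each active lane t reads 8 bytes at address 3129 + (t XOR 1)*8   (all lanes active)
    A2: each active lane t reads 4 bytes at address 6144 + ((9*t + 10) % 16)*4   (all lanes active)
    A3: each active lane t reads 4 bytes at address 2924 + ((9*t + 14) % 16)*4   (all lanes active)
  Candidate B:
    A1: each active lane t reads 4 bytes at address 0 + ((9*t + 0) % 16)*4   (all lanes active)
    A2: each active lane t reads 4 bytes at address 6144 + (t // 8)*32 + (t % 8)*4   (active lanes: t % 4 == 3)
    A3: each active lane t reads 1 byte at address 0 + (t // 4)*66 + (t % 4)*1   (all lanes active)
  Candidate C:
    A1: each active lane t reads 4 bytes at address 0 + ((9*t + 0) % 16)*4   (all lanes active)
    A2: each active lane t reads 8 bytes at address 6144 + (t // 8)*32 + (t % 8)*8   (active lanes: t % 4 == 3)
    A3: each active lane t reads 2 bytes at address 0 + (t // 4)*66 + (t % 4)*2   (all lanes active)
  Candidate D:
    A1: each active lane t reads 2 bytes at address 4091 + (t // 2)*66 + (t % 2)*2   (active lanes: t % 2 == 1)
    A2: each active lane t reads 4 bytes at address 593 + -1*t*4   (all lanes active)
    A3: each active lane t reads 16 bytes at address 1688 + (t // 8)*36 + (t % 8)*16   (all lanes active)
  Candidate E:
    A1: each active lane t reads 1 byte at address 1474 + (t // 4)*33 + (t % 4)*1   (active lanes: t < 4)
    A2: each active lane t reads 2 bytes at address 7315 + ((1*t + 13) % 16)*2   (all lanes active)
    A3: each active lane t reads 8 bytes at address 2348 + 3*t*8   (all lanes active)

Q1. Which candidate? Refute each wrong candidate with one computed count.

A: A1 gives 3 transactions, not 1
B: A2 gives 1 transaction, not 2
D: A1 gives 9 transactions, not 1
E: A2 gives 1 transaction, not 2
C: all counts match (1,2,4)

Answer: C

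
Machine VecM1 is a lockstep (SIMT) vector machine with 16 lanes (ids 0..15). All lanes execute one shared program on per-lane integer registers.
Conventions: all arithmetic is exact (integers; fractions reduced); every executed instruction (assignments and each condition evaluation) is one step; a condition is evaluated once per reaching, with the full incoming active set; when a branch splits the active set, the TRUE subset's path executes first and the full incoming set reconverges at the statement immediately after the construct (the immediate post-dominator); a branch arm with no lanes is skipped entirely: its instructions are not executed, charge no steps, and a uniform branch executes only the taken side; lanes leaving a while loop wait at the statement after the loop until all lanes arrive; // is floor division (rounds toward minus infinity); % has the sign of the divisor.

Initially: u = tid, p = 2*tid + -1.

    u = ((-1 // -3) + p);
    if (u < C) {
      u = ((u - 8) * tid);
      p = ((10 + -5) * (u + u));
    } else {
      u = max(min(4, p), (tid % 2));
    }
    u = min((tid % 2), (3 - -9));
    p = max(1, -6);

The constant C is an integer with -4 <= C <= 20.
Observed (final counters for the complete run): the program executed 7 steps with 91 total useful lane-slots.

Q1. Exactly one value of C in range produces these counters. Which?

Answer: C = 20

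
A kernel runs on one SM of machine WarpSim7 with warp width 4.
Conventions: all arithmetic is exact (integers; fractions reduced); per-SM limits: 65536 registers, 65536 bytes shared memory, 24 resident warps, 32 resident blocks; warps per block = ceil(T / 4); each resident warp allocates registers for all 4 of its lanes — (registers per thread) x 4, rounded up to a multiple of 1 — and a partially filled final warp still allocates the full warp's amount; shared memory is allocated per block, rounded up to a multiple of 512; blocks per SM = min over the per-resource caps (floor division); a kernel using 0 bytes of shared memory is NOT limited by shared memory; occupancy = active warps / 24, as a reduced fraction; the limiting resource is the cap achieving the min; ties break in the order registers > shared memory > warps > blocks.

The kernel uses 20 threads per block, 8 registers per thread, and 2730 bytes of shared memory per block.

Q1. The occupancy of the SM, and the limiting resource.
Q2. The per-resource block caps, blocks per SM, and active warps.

Answer: occupancy 5/6, limited by warps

registers: 409 blocks
shared memory: 21 blocks
warps: 4 blocks
blocks: 32 blocks

Answer: 4 blocks, 20 active warps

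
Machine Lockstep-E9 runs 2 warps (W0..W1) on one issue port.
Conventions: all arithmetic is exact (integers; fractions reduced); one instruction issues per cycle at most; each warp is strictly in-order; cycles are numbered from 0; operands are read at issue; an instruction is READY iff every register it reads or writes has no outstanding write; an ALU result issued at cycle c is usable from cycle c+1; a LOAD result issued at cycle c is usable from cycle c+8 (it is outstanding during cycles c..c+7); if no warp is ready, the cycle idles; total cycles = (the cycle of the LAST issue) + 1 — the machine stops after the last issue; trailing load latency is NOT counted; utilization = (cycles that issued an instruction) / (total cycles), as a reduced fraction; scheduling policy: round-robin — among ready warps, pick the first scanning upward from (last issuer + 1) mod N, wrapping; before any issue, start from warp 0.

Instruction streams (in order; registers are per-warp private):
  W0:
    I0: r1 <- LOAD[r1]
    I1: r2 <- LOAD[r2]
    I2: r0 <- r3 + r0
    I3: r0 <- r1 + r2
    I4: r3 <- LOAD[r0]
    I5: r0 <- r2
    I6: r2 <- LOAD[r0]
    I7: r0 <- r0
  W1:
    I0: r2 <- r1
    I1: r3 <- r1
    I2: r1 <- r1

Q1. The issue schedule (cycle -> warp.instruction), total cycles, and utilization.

cycle 0: W0.I0
cycle 1: W1.I0
cycle 2: W0.I1
cycle 3: W1.I1
cycle 4: W0.I2
cycle 5: W1.I2
cycle 6: idle
cycle 7: idle
cycle 8: idle
cycle 9: idle
cycle 10: W0.I3
cycle 11: W0.I4
cycle 12: W0.I5
cycle 13: W0.I6
cycle 14: W0.I7

Answer: 15 cycles, utilization 11/15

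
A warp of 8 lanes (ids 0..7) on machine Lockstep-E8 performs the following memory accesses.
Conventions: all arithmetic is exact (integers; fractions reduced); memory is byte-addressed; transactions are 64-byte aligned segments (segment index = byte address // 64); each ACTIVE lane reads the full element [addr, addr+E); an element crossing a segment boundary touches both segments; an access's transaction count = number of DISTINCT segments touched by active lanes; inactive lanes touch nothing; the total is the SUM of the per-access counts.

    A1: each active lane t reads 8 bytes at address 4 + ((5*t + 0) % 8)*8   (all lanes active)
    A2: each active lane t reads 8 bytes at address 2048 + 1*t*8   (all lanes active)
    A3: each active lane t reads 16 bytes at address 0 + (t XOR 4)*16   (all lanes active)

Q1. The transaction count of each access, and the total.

A1: 2 transactions
A2: 1 transaction
A3: 2 transactions

Answer: 2,1,2; total 5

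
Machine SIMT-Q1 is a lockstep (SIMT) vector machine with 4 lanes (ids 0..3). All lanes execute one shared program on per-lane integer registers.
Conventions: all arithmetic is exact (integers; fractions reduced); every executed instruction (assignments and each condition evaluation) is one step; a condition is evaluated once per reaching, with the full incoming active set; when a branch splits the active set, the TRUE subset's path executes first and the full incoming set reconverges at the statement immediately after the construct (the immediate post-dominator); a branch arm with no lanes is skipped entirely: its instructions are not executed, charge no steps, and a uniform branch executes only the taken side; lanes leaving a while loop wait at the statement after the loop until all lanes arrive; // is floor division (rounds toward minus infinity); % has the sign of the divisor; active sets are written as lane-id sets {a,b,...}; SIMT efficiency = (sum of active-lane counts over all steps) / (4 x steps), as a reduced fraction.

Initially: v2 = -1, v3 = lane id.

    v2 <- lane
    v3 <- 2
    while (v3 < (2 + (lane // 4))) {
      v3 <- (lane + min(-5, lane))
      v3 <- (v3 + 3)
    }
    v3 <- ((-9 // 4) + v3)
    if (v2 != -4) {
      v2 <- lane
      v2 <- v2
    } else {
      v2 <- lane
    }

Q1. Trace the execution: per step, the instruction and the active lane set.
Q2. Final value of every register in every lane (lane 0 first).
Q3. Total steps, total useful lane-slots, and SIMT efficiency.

step 0: v2 <- lane                   {0,1,2,3}
step 1: v3 <- 2                      {0,1,2,3}
step 2: eval (v3 < (2 + (lane // 4))) {0,1,2,3}
step 3: v3 <- ((-9 // 4) + v3)       {0,1,2,3}
step 4: eval (v2 != -4)              {0,1,2,3}
step 5: v2 <- lane                   {0,1,2,3}
step 6: v2 <- v2                     {0,1,2,3}

Answer: 7 steps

v2: 0,1,2,3
v3: -1,-1,-1,-1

steps = 7; useful = 28; efficiency = 28/28 = 1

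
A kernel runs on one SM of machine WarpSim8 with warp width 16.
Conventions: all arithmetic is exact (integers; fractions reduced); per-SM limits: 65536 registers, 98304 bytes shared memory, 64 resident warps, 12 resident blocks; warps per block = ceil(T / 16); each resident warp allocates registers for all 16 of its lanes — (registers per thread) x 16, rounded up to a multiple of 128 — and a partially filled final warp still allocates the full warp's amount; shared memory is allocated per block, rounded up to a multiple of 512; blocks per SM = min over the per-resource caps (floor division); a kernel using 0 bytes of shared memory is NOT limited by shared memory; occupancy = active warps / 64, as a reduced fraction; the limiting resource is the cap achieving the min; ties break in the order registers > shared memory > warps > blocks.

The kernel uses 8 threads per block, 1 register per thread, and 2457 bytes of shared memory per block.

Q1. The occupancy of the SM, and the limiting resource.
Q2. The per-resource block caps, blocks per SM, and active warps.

Answer: occupancy 3/16, limited by blocks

registers: 512 blocks
shared memory: 38 blocks
warps: 64 blocks
blocks: 12 blocks

Answer: 12 blocks, 12 active warps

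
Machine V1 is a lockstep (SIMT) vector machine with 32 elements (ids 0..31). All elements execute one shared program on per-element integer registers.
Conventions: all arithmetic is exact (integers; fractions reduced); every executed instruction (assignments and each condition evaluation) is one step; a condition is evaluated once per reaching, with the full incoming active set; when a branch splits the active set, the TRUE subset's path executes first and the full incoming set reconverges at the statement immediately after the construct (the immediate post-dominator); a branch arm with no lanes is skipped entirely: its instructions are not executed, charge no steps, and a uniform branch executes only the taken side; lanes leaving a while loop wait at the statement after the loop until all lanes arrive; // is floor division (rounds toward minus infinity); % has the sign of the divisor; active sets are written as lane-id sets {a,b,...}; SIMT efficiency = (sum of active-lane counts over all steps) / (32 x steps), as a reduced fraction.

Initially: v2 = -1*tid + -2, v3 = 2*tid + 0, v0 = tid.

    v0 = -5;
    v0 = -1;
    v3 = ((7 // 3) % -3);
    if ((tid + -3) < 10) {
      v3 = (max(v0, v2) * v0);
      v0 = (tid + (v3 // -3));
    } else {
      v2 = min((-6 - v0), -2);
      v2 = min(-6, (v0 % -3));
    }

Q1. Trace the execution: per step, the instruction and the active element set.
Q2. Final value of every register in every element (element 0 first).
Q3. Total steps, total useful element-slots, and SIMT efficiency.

step 0: v0 <- -5                     {0,1,2,3,4,5,6,7,8,9,10,11,12,13,14,15,16,17,18,19,20,21,22,23,24,25,26,27,28,29,30,31}
step 1: v0 <- -1                     {0,1,2,3,4,5,6,7,8,9,10,11,12,13,14,15,16,17,18,19,20,21,22,23,24,25,26,27,28,29,30,31}
step 2: v3 <- ((7 // 3) % -3)        {0,1,2,3,4,5,6,7,8,9,10,11,12,13,14,15,16,17,18,19,20,21,22,23,24,25,26,27,28,29,30,31}
step 3: eval ((tid + -3) < 10)       {0,1,2,3,4,5,6,7,8,9,10,11,12,13,14,15,16,17,18,19,20,21,22,23,24,25,26,27,28,29,30,31}
step 4: v3 <- (max(v0, v2) * v0)     {0,1,2,3,4,5,6,7,8,9,10,11,12}
step 5: v0 <- (tid + (v3 // -3))     {0,1,2,3,4,5,6,7,8,9,10,11,12}
step 6: v2 <- min((-6 - v0), -2)     {13,14,15,16,17,18,19,20,21,22,23,24,25,26,27,28,29,30,31}
step 7: v2 <- min(-6, (v0 % -3))     {13,14,15,16,17,18,19,20,21,22,23,24,25,26,27,28,29,30,31}

Answer: 8 steps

v2: -2,-3,-4,-5,-6,-7,-8,-9,-10,-11,-12,-13,-14,-6,-6,-6,-6,-6,-6,-6,-6,-6,-6,-6,-6,-6,-6,-6,-6,-6,-6,-6
v3: 1,1,1,1,1,1,1,1,1,1,1,1,1,-1,-1,-1,-1,-1,-1,-1,-1,-1,-1,-1,-1,-1,-1,-1,-1,-1,-1,-1
v0: -1,0,1,2,3,4,5,6,7,8,9,10,11,-1,-1,-1,-1,-1,-1,-1,-1,-1,-1,-1,-1,-1,-1,-1,-1,-1,-1,-1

steps = 8; useful = 192; efficiency = 192/256 = 3/4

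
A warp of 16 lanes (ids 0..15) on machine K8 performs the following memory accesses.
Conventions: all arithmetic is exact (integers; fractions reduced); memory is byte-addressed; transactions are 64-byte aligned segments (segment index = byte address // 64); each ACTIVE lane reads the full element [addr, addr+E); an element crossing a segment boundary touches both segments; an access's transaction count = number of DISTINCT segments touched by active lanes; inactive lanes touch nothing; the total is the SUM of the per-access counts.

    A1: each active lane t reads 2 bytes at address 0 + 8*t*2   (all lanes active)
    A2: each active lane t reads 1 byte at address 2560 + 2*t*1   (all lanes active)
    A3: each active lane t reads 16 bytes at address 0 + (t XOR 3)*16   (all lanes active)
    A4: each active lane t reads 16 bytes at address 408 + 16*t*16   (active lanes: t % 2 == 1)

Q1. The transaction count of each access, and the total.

A1: 4 transactions
A2: 1 transaction
A3: 4 transactions
A4: 8 transactions

Answer: 4,1,4,8; total 17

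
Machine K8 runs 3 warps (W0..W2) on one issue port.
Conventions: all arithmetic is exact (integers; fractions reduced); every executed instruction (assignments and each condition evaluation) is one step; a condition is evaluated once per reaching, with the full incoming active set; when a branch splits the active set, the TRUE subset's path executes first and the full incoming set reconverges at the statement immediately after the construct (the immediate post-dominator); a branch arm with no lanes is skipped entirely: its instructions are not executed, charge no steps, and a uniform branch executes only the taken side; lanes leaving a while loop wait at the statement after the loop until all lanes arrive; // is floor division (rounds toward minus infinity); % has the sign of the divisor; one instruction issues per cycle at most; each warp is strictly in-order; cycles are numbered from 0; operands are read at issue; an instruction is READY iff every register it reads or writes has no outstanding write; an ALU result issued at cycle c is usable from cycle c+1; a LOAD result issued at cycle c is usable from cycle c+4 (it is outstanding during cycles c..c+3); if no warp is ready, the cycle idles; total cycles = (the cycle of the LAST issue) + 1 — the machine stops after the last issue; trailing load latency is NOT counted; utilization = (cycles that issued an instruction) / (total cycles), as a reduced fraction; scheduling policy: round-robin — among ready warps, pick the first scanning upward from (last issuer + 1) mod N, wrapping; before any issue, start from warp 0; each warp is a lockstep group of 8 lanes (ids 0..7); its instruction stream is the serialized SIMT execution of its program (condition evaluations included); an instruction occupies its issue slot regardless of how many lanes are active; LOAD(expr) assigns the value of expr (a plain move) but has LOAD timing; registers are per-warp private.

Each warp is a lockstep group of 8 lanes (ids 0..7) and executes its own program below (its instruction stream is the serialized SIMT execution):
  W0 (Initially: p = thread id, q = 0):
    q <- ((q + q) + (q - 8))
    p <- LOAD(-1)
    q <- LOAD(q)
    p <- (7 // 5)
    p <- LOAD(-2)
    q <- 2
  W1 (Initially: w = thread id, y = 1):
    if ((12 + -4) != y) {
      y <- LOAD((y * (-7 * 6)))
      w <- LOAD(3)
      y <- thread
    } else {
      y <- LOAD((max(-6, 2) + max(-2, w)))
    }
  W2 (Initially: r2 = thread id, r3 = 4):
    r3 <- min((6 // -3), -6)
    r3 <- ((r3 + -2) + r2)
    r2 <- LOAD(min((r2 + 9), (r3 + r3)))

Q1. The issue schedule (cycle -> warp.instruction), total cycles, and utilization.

cycle 0: W0.I0
cycle 1: W1.I0
cycle 2: W2.I0
cycle 3: W0.I1
cycle 4: W1.I1
cycle 5: W2.I1
cycle 6: W0.I2
cycle 7: W1.I2
cycle 8: W2.I2
cycle 9: W0.I3
cycle 10: W1.I3
cycle 11: W0.I4
cycle 12: W0.I5

Answer: 13 cycles, utilization 1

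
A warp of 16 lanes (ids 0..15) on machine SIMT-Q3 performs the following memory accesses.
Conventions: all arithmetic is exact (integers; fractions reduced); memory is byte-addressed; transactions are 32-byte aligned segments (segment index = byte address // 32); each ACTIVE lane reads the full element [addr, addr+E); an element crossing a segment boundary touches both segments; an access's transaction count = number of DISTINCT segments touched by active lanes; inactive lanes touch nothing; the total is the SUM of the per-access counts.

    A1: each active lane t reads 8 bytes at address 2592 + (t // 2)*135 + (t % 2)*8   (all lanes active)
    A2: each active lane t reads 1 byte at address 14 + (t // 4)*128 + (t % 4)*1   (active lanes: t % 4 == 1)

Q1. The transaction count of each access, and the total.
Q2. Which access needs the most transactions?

A1: 11 transactions
A2: 4 transactions

Answer: 11,4; total 15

Answer: A1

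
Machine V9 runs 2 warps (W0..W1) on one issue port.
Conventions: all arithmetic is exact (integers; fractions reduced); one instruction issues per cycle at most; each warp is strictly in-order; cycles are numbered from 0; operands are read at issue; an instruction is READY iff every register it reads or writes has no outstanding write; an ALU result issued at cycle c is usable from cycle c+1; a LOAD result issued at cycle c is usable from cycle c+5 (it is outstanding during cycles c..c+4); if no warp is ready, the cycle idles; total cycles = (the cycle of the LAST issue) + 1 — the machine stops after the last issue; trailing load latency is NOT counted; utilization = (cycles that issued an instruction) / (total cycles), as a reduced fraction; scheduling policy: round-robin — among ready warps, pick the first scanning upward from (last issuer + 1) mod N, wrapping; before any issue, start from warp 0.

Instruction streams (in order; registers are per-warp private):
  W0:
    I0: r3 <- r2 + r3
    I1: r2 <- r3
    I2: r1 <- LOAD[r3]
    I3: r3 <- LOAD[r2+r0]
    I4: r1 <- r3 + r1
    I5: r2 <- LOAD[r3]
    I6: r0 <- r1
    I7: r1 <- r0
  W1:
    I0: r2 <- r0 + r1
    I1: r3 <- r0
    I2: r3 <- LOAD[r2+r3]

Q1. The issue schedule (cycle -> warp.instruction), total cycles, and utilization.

cycle 0: W0.I0
cycle 1: W1.I0
cycle 2: W0.I1
cycle 3: W1.I1
cycle 4: W0.I2
cycle 5: W1.I2
cycle 6: W0.I3
cycle 7: idle
cycle 8: idle
cycle 9: idle
cycle 10: idle
cycle 11: W0.I4
cycle 12: W0.I5
cycle 13: W0.I6
cycle 14: W0.I7

Answer: 15 cycles, utilization 11/15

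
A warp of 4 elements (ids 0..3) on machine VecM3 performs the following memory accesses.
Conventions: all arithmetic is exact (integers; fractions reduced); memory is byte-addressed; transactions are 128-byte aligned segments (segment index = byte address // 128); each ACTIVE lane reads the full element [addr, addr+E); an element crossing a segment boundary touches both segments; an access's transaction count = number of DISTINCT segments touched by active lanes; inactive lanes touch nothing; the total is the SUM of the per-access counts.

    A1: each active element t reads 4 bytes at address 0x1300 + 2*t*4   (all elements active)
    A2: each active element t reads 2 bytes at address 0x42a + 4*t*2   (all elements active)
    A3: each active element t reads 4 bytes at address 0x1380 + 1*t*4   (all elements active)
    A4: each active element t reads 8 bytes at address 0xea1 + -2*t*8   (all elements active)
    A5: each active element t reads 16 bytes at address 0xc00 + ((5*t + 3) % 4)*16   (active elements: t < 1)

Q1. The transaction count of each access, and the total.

A1: 1 transaction
A2: 1 transaction
A3: 1 transaction
A4: 2 transactions
A5: 1 transaction

Answer: 1,1,1,2,1; total 6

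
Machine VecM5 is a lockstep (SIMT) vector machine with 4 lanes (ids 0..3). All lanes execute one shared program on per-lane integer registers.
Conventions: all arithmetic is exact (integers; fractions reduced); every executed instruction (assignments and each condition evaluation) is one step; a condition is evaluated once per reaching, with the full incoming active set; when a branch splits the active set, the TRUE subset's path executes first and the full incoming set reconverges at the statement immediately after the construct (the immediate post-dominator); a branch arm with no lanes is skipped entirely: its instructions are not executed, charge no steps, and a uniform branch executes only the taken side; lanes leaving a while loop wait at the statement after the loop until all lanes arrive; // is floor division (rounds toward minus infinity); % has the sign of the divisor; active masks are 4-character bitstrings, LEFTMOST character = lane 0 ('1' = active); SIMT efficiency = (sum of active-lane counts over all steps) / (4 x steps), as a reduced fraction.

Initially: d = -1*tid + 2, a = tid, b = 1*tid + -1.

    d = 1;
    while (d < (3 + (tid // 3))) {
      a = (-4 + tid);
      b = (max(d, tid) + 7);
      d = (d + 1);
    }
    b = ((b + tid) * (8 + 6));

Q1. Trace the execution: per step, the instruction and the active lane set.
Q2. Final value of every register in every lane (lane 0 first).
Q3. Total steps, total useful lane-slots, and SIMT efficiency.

step 0: d <- 1                       1111
step 1: eval (d < (3 + (tid // 3)))  1111
step 2: a <- (-4 + tid)              1111
step 3: b <- (max(d, tid) + 7)       1111
step 4: d <- (d + 1)                 1111
step 5: eval (d < (3 + (tid // 3)))  1111
step 6: a <- (-4 + tid)              1111
step 7: b <- (max(d, tid) + 7)       1111
step 8: d <- (d + 1)                 1111
step 9: eval (d < (3 + (tid // 3)))  1111
step 10: a <- (-4 + tid)              0001
step 11: b <- (max(d, tid) + 7)       0001
step 12: d <- (d + 1)                 0001
step 13: eval (d < (3 + (tid // 3)))  0001
step 14: b <- ((b + tid) * (8 + 6))   1111

Answer: 15 steps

d: 3,3,3,4
a: -4,-3,-2,-1
b: 126,140,154,182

steps = 15; useful = 48; efficiency = 48/60 = 4/5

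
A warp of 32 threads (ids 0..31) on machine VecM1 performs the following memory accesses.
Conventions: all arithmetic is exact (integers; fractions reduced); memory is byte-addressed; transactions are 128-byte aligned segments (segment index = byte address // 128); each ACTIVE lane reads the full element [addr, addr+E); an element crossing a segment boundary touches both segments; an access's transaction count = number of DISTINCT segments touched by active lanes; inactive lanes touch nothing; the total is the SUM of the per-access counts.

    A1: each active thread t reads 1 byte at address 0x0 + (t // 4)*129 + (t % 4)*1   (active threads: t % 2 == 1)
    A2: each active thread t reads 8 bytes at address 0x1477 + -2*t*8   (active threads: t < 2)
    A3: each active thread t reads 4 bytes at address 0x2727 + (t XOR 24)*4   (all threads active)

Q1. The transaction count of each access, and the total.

A1: 8 transactions
A2: 1 transaction
A3: 2 transactions

Answer: 8,1,2; total 11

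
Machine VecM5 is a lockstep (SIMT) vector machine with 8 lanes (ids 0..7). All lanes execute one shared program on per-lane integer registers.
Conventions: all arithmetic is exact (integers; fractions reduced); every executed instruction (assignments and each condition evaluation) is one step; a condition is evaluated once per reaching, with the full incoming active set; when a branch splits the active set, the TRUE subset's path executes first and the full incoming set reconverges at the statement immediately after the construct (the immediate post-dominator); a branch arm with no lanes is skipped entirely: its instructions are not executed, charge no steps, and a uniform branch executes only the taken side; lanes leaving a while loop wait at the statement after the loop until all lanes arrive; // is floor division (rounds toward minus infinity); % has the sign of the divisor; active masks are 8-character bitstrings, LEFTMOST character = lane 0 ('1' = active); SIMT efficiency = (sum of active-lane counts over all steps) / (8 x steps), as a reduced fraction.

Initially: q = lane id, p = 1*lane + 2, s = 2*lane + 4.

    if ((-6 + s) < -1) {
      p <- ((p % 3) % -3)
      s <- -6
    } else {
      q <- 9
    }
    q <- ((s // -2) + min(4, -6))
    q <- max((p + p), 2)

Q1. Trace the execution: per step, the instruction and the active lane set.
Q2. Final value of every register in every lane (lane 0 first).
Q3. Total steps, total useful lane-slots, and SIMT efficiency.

step 0: eval ((-6 + s) < -1)         11111111
step 1: p <- ((p % 3) % -3)          10000000
step 2: s <- -6                      10000000
step 3: q <- 9                       01111111
step 4: q <- ((s // -2) + min(4, -6)) 11111111
step 5: q <- max((p + p), 2)         11111111

Answer: 6 steps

q: 2,6,8,10,12,14,16,18
p: -1,3,4,5,6,7,8,9
s: -6,6,8,10,12,14,16,18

steps = 6; useful = 33; efficiency = 33/48 = 11/16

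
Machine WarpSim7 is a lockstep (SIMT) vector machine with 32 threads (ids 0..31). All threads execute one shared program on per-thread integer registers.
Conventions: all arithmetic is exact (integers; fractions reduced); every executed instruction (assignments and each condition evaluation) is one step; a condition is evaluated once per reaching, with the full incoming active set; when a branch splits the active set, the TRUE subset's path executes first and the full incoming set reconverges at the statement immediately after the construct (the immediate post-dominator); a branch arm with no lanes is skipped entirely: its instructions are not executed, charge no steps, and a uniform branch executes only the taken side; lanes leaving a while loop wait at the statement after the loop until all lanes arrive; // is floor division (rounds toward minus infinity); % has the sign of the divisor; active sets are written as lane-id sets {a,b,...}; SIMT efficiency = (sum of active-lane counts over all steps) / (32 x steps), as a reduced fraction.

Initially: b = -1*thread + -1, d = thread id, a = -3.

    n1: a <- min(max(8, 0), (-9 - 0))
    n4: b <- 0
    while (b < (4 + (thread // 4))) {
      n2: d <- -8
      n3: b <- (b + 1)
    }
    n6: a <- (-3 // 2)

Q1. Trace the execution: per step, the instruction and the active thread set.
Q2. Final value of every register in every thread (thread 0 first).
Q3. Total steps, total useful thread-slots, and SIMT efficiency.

step 0: a <- min(max(8, 0), (-9 - 0)) {0,1,2,3,4,5,6,7,8,9,10,11,12,13,14,15,16,17,18,19,20,21,22,23,24,25,26,27,28,29,30,31}
step 1: b <- 0                       {0,1,2,3,4,5,6,7,8,9,10,11,12,13,14,15,16,17,18,19,20,21,22,23,24,25,26,27,28,29,30,31}
step 2: eval (b < (4 + (thread // 4))) {0,1,2,3,4,5,6,7,8,9,10,11,12,13,14,15,16,17,18,19,20,21,22,23,24,25,26,27,28,29,30,31}
step 3: d <- -8                      {0,1,2,3,4,5,6,7,8,9,10,11,12,13,14,15,16,17,18,19,20,21,22,23,24,25,26,27,28,29,30,31}
step 4: b <- (b + 1)                 {0,1,2,3,4,5,6,7,8,9,10,11,12,13,14,15,16,17,18,19,20,21,22,23,24,25,26,27,28,29,30,31}
step 5: eval (b < (4 + (thread // 4))) {0,1,2,3,4,5,6,7,8,9,10,11,12,13,14,15,16,17,18,19,20,21,22,23,24,25,26,27,28,29,30,31}
step 6: d <- -8                      {0,1,2,3,4,5,6,7,8,9,10,11,12,13,14,15,16,17,18,19,20,21,22,23,24,25,26,27,28,29,30,31}
step 7: b <- (b + 1)                 {0,1,2,3,4,5,6,7,8,9,10,11,12,13,14,15,16,17,18,19,20,21,22,23,24,25,26,27,28,29,30,31}
step 8: eval (b < (4 + (thread // 4))) {0,1,2,3,4,5,6,7,8,9,10,11,12,13,14,15,16,17,18,19,20,21,22,23,24,25,26,27,28,29,30,31}
step 9: d <- -8                      {0,1,2,3,4,5,6,7,8,9,10,11,12,13,14,15,16,17,18,19,20,21,22,23,24,25,26,27,28,29,30,31}
step 10: b <- (b + 1)                 {0,1,2,3,4,5,6,7,8,9,10,11,12,13,14,15,16,17,18,19,20,21,22,23,24,25,26,27,28,29,30,31}
step 11: eval (b < (4 + (thread // 4))) {0,1,2,3,4,5,6,7,8,9,10,11,12,13,14,15,16,17,18,19,20,21,22,23,24,25,26,27,28,29,30,31}
step 12: d <- -8                      {0,1,2,3,4,5,6,7,8,9,10,11,12,13,14,15,16,17,18,19,20,21,22,23,24,25,26,27,28,29,30,31}
step 13: b <- (b + 1)                 {0,1,2,3,4,5,6,7,8,9,10,11,12,13,14,15,16,17,18,19,20,21,22,23,24,25,26,27,28,29,30,31}
step 14: eval (b < (4 + (thread // 4))) {0,1,2,3,4,5,6,7,8,9,10,11,12,13,14,15,16,17,18,19,20,21,22,23,24,25,26,27,28,29,30,31}
step 15: d <- -8                      {4,5,6,7,8,9,10,11,12,13,14,15,16,17,18,19,20,21,22,23,24,25,26,27,28,29,30,31}
step 16: b <- (b + 1)                 {4,5,6,7,8,9,10,11,12,13,14,15,16,17,18,19,20,21,22,23,24,25,26,27,28,29,30,31}
step 17: eval (b < (4 + (thread // 4))) {4,5,6,7,8,9,10,11,12,13,14,15,16,17,18,19,20,21,22,23,24,25,26,27,28,29,30,31}
step 18: d <- -8                      {8,9,10,11,12,13,14,15,16,17,18,19,20,21,22,23,24,25,26,27,28,29,30,31}
step 19: b <- (b + 1)                 {8,9,10,11,12,13,14,15,16,17,18,19,20,21,22,23,24,25,26,27,28,29,30,31}
step 20: eval (b < (4 + (thread // 4))) {8,9,10,11,12,13,14,15,16,17,18,19,20,21,22,23,24,25,26,27,28,29,30,31}
step 21: d <- -8                      {12,13,14,15,16,17,18,19,20,21,22,23,24,25,26,27,28,29,30,31}
step 22: b <- (b + 1)                 {12,13,14,15,16,17,18,19,20,21,22,23,24,25,26,27,28,29,30,31}
step 23: eval (b < (4 + (thread // 4))) {12,13,14,15,16,17,18,19,20,21,22,23,24,25,26,27,28,29,30,31}
step 24: d <- -8                      {16,17,18,19,20,21,22,23,24,25,26,27,28,29,30,31}
step 25: b <- (b + 1)                 {16,17,18,19,20,21,22,23,24,25,26,27,28,29,30,31}
step 26: eval (b < (4 + (thread // 4))) {16,17,18,19,20,21,22,23,24,25,26,27,28,29,30,31}
step 27: d <- -8                      {20,21,22,23,24,25,26,27,28,29,30,31}
step 28: b <- (b + 1)                 {20,21,22,23,24,25,26,27,28,29,30,31}
step 29: eval (b < (4 + (thread // 4))) {20,21,22,23,24,25,26,27,28,29,30,31}
step 30: d <- -8                      {24,25,26,27,28,29,30,31}
step 31: b <- (b + 1)                 {24,25,26,27,28,29,30,31}
step 32: eval (b < (4 + (thread // 4))) {24,25,26,27,28,29,30,31}
step 33: d <- -8                      {28,29,30,31}
step 34: b <- (b + 1)                 {28,29,30,31}
step 35: eval (b < (4 + (thread // 4))) {28,29,30,31}
step 36: a <- (-3 // 2)               {0,1,2,3,4,5,6,7,8,9,10,11,12,13,14,15,16,17,18,19,20,21,22,23,24,25,26,27,28,29,30,31}

Answer: 37 steps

b: 4,4,4,4,5,5,5,5,6,6,6,6,7,7,7,7,8,8,8,8,9,9,9,9,10,10,10,10,11,11,11,11
d: -8,-8,-8,-8,-8,-8,-8,-8,-8,-8,-8,-8,-8,-8,-8,-8,-8,-8,-8,-8,-8,-8,-8,-8,-8,-8,-8,-8,-8,-8,-8,-8
a: -2,-2,-2,-2,-2,-2,-2,-2,-2,-2,-2,-2,-2,-2,-2,-2,-2,-2,-2,-2,-2,-2,-2,-2,-2,-2,-2,-2,-2,-2,-2,-2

steps = 37; useful = 848; efficiency = 848/1184 = 53/74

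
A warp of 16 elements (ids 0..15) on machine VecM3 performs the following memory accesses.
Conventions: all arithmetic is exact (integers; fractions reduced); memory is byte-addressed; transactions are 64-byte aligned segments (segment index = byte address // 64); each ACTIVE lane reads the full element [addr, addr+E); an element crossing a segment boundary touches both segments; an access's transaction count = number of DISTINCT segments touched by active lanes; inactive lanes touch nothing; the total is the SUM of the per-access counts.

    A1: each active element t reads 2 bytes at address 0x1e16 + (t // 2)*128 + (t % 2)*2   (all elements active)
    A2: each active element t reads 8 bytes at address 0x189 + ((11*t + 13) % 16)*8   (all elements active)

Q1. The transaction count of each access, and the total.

A1: 8 transactions
A2: 3 transactions

Answer: 8,3; total 11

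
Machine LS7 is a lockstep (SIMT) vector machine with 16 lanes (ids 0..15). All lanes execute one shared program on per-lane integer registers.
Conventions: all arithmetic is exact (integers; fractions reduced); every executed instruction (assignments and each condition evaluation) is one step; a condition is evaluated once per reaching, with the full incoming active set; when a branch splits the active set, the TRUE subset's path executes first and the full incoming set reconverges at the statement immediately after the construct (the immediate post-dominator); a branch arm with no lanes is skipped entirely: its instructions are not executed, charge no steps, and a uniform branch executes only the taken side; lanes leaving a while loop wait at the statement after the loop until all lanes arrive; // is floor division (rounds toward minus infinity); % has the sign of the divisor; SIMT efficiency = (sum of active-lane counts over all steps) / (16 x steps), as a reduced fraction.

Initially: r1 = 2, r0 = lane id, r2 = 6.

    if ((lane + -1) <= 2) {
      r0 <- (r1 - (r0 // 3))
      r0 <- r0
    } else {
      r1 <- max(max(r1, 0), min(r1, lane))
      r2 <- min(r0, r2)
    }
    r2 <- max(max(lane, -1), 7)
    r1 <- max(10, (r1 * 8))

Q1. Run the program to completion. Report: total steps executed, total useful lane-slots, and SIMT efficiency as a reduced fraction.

Answer: 7 steps, 80 useful, 5/7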